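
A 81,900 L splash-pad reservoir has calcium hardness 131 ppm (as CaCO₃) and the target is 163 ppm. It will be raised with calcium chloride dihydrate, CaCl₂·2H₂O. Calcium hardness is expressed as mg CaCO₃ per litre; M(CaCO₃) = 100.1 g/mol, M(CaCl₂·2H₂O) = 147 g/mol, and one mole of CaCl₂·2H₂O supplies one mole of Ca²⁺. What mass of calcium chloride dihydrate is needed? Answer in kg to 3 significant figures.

Hardness to add: (163 − 131) = 32 mg/L as CaCO₃ × 81,900 L = 2621 g as CaCO₃.
Moles of Ca²⁺ (1 mol Ca²⁺ ≡ 1 mol CaCO₃): 2621 / 100.1 g/mol = 26.18 mol.
Mass of CaCl₂·2H₂O: 26.18 × 147 = 3849 g.

3.85 kg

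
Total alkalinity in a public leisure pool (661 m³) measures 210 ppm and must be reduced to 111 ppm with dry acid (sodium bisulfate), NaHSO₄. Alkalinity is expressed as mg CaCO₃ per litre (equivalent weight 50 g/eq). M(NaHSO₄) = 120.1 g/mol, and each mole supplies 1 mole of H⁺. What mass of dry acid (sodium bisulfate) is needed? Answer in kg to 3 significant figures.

157 kg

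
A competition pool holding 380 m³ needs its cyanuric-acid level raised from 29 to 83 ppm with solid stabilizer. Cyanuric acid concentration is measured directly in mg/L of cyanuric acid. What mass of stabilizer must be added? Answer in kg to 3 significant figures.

20.5 kg

Volume: 380 m³ = 380,000 L.
CYA to add: (83 − 29) = 54 mg/L × 380,000 L = 20,520 g cyanuric acid.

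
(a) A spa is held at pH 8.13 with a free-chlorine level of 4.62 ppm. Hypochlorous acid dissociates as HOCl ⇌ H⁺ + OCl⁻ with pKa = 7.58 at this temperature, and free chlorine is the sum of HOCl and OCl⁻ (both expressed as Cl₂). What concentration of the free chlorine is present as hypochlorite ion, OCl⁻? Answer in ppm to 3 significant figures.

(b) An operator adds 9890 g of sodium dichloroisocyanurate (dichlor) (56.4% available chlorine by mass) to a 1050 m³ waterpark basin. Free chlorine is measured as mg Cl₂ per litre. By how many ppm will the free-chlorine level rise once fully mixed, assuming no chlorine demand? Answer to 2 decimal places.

(a) 3.60 ppm; (b) 5.31 ppm

(a) [OCl⁻]/[HOCl] = 10^(pH − pKa) = 10^(8.13 − 7.58) = 10^0.55 = 3.548.
(a) Fraction as HOCl = 1 / (1 + 3.548) = 0.2199.
(a) OCl⁻ = (1 − 0.2199) × 4.62 ppm = 3.604 ppm.

(b) Volume: 1050 m³ = 1,050,000 L.
(b) Available chlorine delivered: 9890 g × 0.564 = 5578 g as Cl₂.
(b) Concentration rise: 5578 g / 1,050,000 L = 5.312 mg/L = 5.31 ppm.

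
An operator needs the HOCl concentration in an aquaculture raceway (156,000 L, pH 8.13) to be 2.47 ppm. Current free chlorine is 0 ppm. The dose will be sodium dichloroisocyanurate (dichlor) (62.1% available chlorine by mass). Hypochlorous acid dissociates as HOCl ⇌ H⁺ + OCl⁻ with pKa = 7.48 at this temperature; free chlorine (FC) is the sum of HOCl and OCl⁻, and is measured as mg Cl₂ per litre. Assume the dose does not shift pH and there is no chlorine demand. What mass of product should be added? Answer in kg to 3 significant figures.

[OCl⁻]/[HOCl] = 10^(pH − pKa) = 10^(8.13 − 7.48) = 4.467; fraction as HOCl = 1/(1 + 4.467) = 0.1829.
Free chlorine required for 2.47 ppm HOCl: 2.47 / 0.1829 = 13.5 ppm.
FC to add: 13.5 − 0 = 13.5 mg/L as Cl₂.
Cl₂ equivalent: 13.5 mg/L × 156,000 L = 2106 g.
Product at 62.1% available Cl: 2106 / 0.621 = 3392 g.

3.39 kg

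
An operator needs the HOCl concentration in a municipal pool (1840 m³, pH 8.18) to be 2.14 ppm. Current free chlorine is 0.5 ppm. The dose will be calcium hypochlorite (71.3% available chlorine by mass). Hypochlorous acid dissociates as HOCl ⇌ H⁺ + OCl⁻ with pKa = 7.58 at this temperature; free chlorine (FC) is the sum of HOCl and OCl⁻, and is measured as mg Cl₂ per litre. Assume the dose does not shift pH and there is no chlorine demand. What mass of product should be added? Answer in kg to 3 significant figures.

26.2 kg

Volume: 1840 m³ = 1,840,000 L.
[OCl⁻]/[HOCl] = 10^(pH − pKa) = 10^(8.18 − 7.58) = 3.981; fraction as HOCl = 1/(1 + 3.981) = 0.2008.
Free chlorine required for 2.14 ppm HOCl: 2.14 / 0.2008 = 10.66 ppm.
FC to add: 10.66 − 0.5 = 10.16 mg/L as Cl₂.
Cl₂ equivalent: 10.16 mg/L × 1,840,000 L = 18,690 g.
Product at 71.3% available Cl: 18,690 / 0.713 = 26,220 g.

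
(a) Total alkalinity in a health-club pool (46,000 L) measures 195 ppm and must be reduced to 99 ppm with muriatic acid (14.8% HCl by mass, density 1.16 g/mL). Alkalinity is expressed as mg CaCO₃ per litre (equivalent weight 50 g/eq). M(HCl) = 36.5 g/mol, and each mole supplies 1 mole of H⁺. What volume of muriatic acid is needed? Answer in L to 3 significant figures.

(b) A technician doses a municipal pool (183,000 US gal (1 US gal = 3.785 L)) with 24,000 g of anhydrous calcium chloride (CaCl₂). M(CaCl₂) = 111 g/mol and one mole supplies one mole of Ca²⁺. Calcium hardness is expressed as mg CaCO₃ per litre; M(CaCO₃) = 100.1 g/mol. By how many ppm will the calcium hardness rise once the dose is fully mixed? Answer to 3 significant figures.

(a) 18.8 L; (b) 31.2 ppm

(a) Alkalinity to neutralize: (195 − 99) = 96 mg/L as CaCO₃ × 46,000 L = 4416 g as CaCO₃.
(a) Equivalents of H⁺ required: 4416 ÷ 50 g/eq = 88.32 eq = 88.32 mol HCl.
(a) Mass of HCl: 88.32 × 36.5 = 3224 g.
(a) Mass of 14.8% solution: 3224 / 0.148 = 21,780 g.
(a) Volume: 21,780 g ÷ 1.16 g/mL = 18,780 mL.

(b) Volume: 183,000 US gal × 3.785 L/gal = 692,655 L.
(b) Moles of Ca²⁺: 24,000 g ÷ 111 g/mol = 216.2 mol.
(b) As CaCO₃: 216.2 mol × 100.1 g/mol = 21,640 g.
(b) Rise: 21,640 g / 692,655 L × 1000 = 31.25 mg/L.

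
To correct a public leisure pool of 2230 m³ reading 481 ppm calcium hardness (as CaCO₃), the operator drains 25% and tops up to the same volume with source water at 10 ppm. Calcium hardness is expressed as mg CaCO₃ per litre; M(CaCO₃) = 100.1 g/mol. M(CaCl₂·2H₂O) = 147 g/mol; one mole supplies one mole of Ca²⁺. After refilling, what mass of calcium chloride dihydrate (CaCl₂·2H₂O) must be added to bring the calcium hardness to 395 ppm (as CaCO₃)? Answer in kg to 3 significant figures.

Volume: 2230 m³ = 2,230,000 L.
After draining 25% and refilling: 481 × 0.75 + 10 × 0.25 = 363.25 ppm.
Deficit to target: 395 − 363.25 = 31.75 mg/L.
As CaCO₃: 31.75 mg/L × 2,230,000 L = 70,800 g; ÷ 100.1 = 707.3 mol Ca²⁺.
Mass: 707.3 × 147 = 104,000 g.

104 kg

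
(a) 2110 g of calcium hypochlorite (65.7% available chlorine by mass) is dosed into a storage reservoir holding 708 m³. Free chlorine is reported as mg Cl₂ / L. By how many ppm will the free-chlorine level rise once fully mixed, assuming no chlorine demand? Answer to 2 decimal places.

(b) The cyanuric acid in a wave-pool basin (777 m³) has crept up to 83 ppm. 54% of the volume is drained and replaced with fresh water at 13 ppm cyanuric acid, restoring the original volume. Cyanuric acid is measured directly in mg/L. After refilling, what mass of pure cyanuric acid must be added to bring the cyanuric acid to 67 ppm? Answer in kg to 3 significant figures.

(a) Volume: 708 m³ = 708,000 L.
(a) Available chlorine delivered: 2110 g × 0.657 = 1386 g as Cl₂.
(a) Concentration rise: 1386 g / 708,000 L = 1.958 mg/L = 1.96 ppm.

(b) Volume: 777 m³ = 777,000 L.
(b) After draining 54% and refilling: 83 × 0.46 + 13 × 0.54 = 45.2 ppm.
(b) Deficit to target: 67 − 45.2 = 21.8 mg/L.
(b) Mass: 21.8 mg/L × 777,000 L = 16,940 g cyanuric acid.

(a) 1.96 ppm; (b) 16.9 kg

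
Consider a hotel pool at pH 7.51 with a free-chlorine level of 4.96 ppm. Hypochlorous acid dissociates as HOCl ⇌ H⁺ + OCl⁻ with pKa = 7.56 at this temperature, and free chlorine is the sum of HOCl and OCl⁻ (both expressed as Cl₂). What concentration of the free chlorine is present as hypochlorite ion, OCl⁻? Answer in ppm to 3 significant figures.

2.34 ppm

[OCl⁻]/[HOCl] = 10^(pH − pKa) = 10^(7.51 − 7.56) = 10^-0.05 = 0.8913.
Fraction as HOCl = 1 / (1 + 0.8913) = 0.5288.
OCl⁻ = (1 − 0.5288) × 4.96 ppm = 2.337 ppm.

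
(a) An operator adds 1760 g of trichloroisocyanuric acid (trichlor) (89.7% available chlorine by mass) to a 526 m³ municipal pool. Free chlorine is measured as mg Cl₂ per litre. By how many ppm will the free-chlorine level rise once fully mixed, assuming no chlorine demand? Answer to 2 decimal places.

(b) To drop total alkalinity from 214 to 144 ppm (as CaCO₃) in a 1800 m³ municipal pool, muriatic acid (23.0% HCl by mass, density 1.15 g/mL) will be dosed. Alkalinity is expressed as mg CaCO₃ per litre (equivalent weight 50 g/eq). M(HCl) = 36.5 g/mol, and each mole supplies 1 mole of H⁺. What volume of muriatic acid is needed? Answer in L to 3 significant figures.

(a) 3.00 ppm; (b) 348 L

(a) Volume: 526 m³ = 526,000 L.
(a) Available chlorine delivered: 1760 g × 0.897 = 1579 g as Cl₂.
(a) Concentration rise: 1579 g / 526,000 L = 3.001 mg/L = 3.00 ppm.

(b) Volume: 1800 m³ = 1,800,000 L.
(b) Alkalinity to neutralize: (214 − 144) = 70 mg/L as CaCO₃ × 1,800,000 L = 126,000 g as CaCO₃.
(b) Equivalents of H⁺ required: 126,000 ÷ 50 g/eq = 2520 eq = 2520 mol HCl.
(b) Mass of HCl: 2520 × 36.5 = 91,980 g.
(b) Mass of 23.0% solution: 91,980 / 0.23 = 399,900 g.
(b) Volume: 399,900 g ÷ 1.15 g/mL = 347,800 mL.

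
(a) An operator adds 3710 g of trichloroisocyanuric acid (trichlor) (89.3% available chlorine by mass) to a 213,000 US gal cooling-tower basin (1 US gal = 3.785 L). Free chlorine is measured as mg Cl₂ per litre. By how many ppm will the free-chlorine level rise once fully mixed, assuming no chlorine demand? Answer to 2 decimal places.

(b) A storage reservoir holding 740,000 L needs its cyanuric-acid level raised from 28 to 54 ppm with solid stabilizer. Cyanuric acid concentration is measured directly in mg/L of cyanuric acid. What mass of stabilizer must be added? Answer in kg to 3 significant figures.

(a) 4.11 ppm; (b) 19.2 kg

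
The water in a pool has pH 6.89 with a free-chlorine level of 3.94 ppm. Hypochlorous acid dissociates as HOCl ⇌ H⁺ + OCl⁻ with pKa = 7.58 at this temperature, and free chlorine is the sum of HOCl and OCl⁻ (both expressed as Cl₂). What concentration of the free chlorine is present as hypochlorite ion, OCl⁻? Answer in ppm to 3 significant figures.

0.668 ppm

[OCl⁻]/[HOCl] = 10^(pH − pKa) = 10^(6.89 − 7.58) = 10^-0.69 = 0.2042.
Fraction as HOCl = 1 / (1 + 0.2042) = 0.8304.
OCl⁻ = (1 − 0.8304) × 3.94 ppm = 0.668 ppm.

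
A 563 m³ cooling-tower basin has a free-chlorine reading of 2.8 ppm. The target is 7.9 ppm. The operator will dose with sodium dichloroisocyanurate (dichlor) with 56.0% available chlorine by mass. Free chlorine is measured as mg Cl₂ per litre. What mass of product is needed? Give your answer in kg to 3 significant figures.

5.13 kg

Volume: 563 m³ = 563,000 L.
Chlorine deficit: 7.9 − 2.8 = 5.1 ppm = 5.1 mg/L as Cl₂.
Cl₂ equivalent needed: 5.1 mg/L × 563,000 L = 2,871,000 mg = 2871 g.
Product at 56.0% available chlorine: 2871 / 0.56 = 5127 g.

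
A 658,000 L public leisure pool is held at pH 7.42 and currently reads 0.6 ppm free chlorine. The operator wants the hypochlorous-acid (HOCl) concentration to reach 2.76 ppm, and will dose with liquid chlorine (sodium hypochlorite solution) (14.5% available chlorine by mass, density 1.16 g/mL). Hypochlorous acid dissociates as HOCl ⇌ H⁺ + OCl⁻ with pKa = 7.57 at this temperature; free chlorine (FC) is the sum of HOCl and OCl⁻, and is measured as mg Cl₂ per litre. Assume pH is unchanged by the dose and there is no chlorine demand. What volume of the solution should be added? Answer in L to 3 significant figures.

16.1 L

[OCl⁻]/[HOCl] = 10^(pH − pKa) = 10^(7.42 − 7.57) = 0.7079; fraction as HOCl = 1/(1 + 0.7079) = 0.5855.
Free chlorine required for 2.76 ppm HOCl: 2.76 / 0.5855 = 4.714 ppm.
FC to add: 4.714 − 0.6 = 4.114 mg/L as Cl₂.
Cl₂ equivalent: 4.114 mg/L × 658,000 L = 2707 g.
Product at 14.5% available Cl: 2707 / 0.145 = 18,670 g.
Volume: 18,670 g ÷ 1.16 g/mL = 16,090 mL.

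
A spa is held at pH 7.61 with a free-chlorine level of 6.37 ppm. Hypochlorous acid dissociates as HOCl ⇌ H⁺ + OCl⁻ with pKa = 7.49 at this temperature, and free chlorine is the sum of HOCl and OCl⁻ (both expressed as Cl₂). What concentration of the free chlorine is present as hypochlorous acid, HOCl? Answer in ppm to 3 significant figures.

2.75 ppm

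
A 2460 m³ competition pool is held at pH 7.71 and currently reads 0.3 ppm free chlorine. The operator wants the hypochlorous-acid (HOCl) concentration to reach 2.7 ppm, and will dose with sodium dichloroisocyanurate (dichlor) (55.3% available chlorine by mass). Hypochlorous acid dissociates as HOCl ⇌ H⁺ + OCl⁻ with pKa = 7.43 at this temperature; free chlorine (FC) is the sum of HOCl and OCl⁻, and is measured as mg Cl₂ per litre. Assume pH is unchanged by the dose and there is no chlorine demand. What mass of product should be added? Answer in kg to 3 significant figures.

Volume: 2460 m³ = 2,460,000 L.
[OCl⁻]/[HOCl] = 10^(pH − pKa) = 10^(7.71 − 7.43) = 1.905; fraction as HOCl = 1/(1 + 1.905) = 0.3442.
Free chlorine required for 2.7 ppm HOCl: 2.7 / 0.3442 = 7.845 ppm.
FC to add: 7.845 − 0.3 = 7.545 mg/L as Cl₂.
Cl₂ equivalent: 7.545 mg/L × 2,460,000 L = 18,560 g.
Product at 55.3% available Cl: 18,560 / 0.553 = 33,560 g.

33.6 kg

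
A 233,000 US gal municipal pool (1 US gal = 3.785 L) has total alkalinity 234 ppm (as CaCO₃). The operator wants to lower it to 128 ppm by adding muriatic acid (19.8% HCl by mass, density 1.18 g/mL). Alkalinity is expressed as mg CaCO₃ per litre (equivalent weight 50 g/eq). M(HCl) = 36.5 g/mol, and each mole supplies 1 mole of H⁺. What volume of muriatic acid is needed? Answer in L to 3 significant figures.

Volume: 233,000 US gal × 3.785 L/gal = 881,905 L.
Alkalinity to neutralize: (234 − 128) = 106 mg/L as CaCO₃ × 881,905 L = 93,480 g as CaCO₃.
Equivalents of H⁺ required: 93,480 ÷ 50 g/eq = 1870 eq = 1870 mol HCl.
Mass of HCl: 1870 × 36.5 = 68,240 g.
Mass of 19.8% solution: 68,240 / 0.198 = 344,700 g.
Volume: 344,700 g ÷ 1.18 g/mL = 292,100 mL.

292 L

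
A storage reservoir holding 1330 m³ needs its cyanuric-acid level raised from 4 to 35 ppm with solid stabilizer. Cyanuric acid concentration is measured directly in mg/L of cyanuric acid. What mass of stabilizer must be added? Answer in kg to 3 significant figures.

41.2 kg

Volume: 1330 m³ = 1,330,000 L.
CYA to add: (35 − 4) = 31 mg/L × 1,330,000 L = 41,230 g cyanuric acid.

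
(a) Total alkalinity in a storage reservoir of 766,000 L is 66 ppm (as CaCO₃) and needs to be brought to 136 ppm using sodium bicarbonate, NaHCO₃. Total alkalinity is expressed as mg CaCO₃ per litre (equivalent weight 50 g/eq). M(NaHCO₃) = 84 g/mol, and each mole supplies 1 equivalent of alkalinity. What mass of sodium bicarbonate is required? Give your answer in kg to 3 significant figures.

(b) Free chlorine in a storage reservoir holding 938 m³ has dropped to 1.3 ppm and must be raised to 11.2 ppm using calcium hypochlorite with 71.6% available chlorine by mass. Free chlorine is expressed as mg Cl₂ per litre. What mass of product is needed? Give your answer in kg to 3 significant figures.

(a) 90.1 kg; (b) 13.0 kg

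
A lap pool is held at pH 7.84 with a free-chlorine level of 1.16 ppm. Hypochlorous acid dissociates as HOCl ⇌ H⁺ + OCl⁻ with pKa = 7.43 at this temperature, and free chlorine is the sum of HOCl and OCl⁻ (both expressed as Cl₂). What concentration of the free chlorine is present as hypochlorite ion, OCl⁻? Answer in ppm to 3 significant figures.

[OCl⁻]/[HOCl] = 10^(pH − pKa) = 10^(7.84 − 7.43) = 10^0.41 = 2.57.
Fraction as HOCl = 1 / (1 + 2.57) = 0.2801.
OCl⁻ = (1 − 0.2801) × 1.16 ppm = 0.8351 ppm.

0.835 ppm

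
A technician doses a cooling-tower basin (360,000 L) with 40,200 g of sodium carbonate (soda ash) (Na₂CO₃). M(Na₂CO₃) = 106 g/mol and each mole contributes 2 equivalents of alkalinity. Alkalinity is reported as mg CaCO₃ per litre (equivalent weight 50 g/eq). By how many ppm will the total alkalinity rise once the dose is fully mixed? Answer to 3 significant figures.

105 ppm

Moles of Na₂CO₃: 40,200 g ÷ 106 g/mol = 379.2 mol → 758.5 eq of alkalinity.
As CaCO₃: 758.5 eq × 50 g/eq = 37,920 g.
Rise: 37,920 g / 360,000 L × 1000 = 105.3 mg/L.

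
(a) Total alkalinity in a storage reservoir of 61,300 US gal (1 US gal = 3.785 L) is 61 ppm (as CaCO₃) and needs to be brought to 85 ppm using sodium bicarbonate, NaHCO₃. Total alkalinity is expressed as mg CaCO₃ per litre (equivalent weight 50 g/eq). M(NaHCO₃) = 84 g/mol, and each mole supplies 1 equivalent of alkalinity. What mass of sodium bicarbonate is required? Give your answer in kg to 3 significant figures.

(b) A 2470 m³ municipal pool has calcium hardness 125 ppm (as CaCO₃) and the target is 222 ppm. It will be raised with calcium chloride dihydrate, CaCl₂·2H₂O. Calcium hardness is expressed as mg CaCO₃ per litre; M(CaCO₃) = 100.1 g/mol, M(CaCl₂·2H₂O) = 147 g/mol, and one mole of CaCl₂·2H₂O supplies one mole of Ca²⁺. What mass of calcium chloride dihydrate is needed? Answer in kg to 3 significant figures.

(a) Volume: 61,300 US gal × 3.785 L/gal = 232,020 L.
(a) Alkalinity to add: (85 − 61) = 24 mg/L as CaCO₃ × 232,020 L = 5568 g as CaCO₃.
(a) Equivalents: 5568 g ÷ 50 g/eq = 111.4 eq.
(a) NaHCO₃ supplies 1 eq per mole → 111.4 mol.
(a) Mass: 111.4 mol × 84 g/mol = 9355 g.

(b) Volume: 2470 m³ = 2,470,000 L.
(b) Hardness to add: (222 − 125) = 97 mg/L as CaCO₃ × 2,470,000 L = 239,600 g as CaCO₃.
(b) Moles of Ca²⁺ (1 mol Ca²⁺ ≡ 1 mol CaCO₃): 239,600 / 100.1 g/mol = 2394 mol.
(b) Mass of CaCl₂·2H₂O: 2394 × 147 = 351,800 g.

(a) 9.36 kg; (b) 352 kg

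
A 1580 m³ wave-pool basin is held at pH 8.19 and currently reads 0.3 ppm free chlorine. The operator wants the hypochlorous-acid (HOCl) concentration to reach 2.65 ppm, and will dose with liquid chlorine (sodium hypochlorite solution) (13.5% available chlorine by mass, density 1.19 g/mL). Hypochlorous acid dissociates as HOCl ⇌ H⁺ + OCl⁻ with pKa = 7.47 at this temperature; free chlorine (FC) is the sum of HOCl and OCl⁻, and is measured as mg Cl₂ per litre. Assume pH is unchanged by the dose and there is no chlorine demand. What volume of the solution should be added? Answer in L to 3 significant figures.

Volume: 1580 m³ = 1,580,000 L.
[OCl⁻]/[HOCl] = 10^(pH − pKa) = 10^(8.19 − 7.47) = 5.248; fraction as HOCl = 1/(1 + 5.248) = 0.16.
Free chlorine required for 2.65 ppm HOCl: 2.65 / 0.16 = 16.56 ppm.
FC to add: 16.56 − 0.3 = 16.26 mg/L as Cl₂.
Cl₂ equivalent: 16.26 mg/L × 1,580,000 L = 25,690 g.
Product at 13.5% available Cl: 25,690 / 0.135 = 190,300 g.
Volume: 190,300 g ÷ 1.19 g/mL = 159,900 mL.

160 L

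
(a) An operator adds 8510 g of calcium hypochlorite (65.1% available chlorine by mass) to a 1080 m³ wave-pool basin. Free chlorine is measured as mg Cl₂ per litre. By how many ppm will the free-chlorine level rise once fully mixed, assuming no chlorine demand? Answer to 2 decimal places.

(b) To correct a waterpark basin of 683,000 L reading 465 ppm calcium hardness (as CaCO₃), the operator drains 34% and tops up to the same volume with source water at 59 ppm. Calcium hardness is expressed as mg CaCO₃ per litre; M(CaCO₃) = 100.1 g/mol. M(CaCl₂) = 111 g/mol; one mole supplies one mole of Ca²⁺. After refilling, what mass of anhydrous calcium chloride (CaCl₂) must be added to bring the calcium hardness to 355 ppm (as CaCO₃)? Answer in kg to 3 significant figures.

(a) Volume: 1080 m³ = 1,080,000 L.
(a) Available chlorine delivered: 8510 g × 0.651 = 5540 g as Cl₂.
(a) Concentration rise: 5540 g / 1,080,000 L = 5.13 mg/L = 5.13 ppm.

(b) After draining 34% and refilling: 465 × 0.66 + 59 × 0.34 = 326.96 ppm.
(b) Deficit to target: 355 − 326.96 = 28.04 mg/L.
(b) As CaCO₃: 28.04 mg/L × 683,000 L = 19,150 g; ÷ 100.1 = 191.3 mol Ca²⁺.
(b) Mass: 191.3 × 111 = 21,240 g.

(a) 5.13 ppm; (b) 21.2 kg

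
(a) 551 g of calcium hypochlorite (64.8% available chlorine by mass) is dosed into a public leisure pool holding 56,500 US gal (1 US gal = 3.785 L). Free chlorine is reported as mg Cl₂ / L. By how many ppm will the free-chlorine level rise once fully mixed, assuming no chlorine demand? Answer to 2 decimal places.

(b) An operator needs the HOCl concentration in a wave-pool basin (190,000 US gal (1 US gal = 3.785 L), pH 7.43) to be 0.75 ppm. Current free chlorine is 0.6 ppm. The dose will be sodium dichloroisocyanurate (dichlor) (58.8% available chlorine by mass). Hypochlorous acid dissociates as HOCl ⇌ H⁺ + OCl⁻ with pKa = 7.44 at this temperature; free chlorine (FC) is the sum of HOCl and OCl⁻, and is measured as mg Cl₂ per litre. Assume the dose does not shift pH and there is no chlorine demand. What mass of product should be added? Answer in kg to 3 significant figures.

(a) 1.67 ppm; (b) 1.08 kg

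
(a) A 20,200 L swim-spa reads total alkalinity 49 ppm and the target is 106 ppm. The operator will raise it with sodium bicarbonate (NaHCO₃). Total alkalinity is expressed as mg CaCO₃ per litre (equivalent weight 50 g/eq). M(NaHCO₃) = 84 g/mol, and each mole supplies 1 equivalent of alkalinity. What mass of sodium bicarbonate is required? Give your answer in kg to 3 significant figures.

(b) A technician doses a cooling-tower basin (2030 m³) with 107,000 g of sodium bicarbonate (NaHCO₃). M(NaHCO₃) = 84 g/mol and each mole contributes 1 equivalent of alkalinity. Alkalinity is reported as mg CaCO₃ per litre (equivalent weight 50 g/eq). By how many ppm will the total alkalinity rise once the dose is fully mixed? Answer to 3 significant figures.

(a) 1.93 kg; (b) 31.4 ppm

(a) Alkalinity to add: (106 − 49) = 57 mg/L as CaCO₃ × 20,200 L = 1151 g as CaCO₃.
(a) Equivalents: 1151 g ÷ 50 g/eq = 23.03 eq.
(a) NaHCO₃ supplies 1 eq per mole → 23.03 mol.
(a) Mass: 23.03 mol × 84 g/mol = 1934 g.

(b) Volume: 2030 m³ = 2,030,000 L.
(b) Moles of NaHCO₃: 107,000 g ÷ 84 g/mol = 1274 mol → 1274 eq of alkalinity.
(b) As CaCO₃: 1274 eq × 50 g/eq = 63,690 g.
(b) Rise: 63,690 g / 2,030,000 L × 1000 = 31.37 mg/L.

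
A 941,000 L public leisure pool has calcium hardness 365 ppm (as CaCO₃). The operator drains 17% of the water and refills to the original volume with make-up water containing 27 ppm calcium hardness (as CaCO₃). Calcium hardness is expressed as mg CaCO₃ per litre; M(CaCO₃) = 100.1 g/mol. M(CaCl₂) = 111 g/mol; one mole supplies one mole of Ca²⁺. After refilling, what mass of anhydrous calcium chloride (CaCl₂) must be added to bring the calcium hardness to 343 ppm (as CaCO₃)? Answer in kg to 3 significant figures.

37.0 kg

After draining 17% and refilling: 365 × 0.83 + 27 × 0.17 = 307.54 ppm.
Deficit to target: 343 − 307.54 = 35.46 mg/L.
As CaCO₃: 35.46 mg/L × 941,000 L = 33,370 g; ÷ 100.1 = 333.3 mol Ca²⁺.
Mass: 333.3 × 111 = 37,000 g.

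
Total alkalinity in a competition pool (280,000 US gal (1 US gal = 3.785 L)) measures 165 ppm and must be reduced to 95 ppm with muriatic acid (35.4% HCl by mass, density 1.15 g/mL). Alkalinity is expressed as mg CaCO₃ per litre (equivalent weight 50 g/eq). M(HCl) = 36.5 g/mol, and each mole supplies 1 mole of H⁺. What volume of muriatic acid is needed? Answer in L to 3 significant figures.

Volume: 280,000 US gal × 3.785 L/gal = 1,059,800 L.
Alkalinity to neutralize: (165 − 95) = 70 mg/L as CaCO₃ × 1,059,800 L = 74,190 g as CaCO₃.
Equivalents of H⁺ required: 74,190 ÷ 50 g/eq = 1484 eq = 1484 mol HCl.
Mass of HCl: 1484 × 36.5 = 54,160 g.
Mass of 35.4% solution: 54,160 / 0.354 = 153,000 g.
Volume: 153,000 g ÷ 1.15 g/mL = 133,000 mL.

133 L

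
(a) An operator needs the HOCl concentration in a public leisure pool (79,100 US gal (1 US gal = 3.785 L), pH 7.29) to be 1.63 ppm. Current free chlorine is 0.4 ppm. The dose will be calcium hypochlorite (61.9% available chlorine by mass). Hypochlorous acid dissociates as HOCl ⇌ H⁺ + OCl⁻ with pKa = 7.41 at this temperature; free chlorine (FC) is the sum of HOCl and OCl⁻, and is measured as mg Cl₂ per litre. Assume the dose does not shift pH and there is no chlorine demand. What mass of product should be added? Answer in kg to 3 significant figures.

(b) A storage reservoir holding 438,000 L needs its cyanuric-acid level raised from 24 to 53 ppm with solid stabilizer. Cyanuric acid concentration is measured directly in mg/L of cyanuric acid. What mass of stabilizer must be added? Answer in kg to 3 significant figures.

(a) Volume: 79,100 US gal × 3.785 L/gal = 299,394 L.
(a) [OCl⁻]/[HOCl] = 10^(pH − pKa) = 10^(7.29 − 7.41) = 0.7586; fraction as HOCl = 1/(1 + 0.7586) = 0.5686.
(a) Free chlorine required for 1.63 ppm HOCl: 1.63 / 0.5686 = 2.866 ppm.
(a) FC to add: 2.866 − 0.4 = 2.466 mg/L as Cl₂.
(a) Cl₂ equivalent: 2.466 mg/L × 299,394 L = 738.4 g.
(a) Product at 61.9% available Cl: 738.4 / 0.619 = 1193 g.

(b) CYA to add: (53 − 24) = 29 mg/L × 438,000 L = 12,700 g cyanuric acid.

(a) 1.19 kg; (b) 12.7 kg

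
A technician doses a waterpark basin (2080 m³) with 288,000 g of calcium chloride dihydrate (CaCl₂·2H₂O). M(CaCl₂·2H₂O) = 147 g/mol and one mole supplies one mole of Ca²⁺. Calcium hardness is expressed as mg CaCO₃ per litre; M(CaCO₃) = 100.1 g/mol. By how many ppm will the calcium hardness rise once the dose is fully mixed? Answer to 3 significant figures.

94.3 ppm

Volume: 2080 m³ = 2,080,000 L.
Moles of Ca²⁺: 288,000 g ÷ 147 g/mol = 1959 mol.
As CaCO₃: 1959 mol × 100.1 g/mol = 196,100 g.
Rise: 196,100 g / 2,080,000 L × 1000 = 94.29 mg/L.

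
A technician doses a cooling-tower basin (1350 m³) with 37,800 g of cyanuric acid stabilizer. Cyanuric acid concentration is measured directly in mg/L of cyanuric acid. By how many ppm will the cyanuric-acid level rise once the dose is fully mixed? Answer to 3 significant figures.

28.0 ppm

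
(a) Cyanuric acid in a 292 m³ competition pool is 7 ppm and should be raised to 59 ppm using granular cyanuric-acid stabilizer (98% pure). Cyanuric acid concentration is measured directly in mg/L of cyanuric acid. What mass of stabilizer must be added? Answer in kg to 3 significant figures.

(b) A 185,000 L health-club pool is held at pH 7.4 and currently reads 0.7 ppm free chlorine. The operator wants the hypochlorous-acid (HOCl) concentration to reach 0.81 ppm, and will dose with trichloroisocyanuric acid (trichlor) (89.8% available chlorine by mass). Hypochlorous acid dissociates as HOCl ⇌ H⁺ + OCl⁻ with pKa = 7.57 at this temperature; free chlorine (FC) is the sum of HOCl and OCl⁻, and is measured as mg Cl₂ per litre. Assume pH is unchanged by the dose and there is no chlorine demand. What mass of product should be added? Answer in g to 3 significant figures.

(a) 15.5 kg; (b) 135 g

(a) Volume: 292 m³ = 292,000 L.
(a) CYA to add: (59 − 7) = 52 mg/L × 292,000 L = 15,180 g cyanuric acid.
(a) At 98% purity: 15,180 / 0.98 = 15,490 g product.

(b) [OCl⁻]/[HOCl] = 10^(pH − pKa) = 10^(7.4 − 7.57) = 0.6761; fraction as HOCl = 1/(1 + 0.6761) = 0.5966.
(b) Free chlorine required for 0.81 ppm HOCl: 0.81 / 0.5966 = 1.358 ppm.
(b) FC to add: 1.358 − 0.7 = 0.6576 mg/L as Cl₂.
(b) Cl₂ equivalent: 0.6576 mg/L × 185,000 L = 121.7 g.
(b) Product at 89.8% available Cl: 121.7 / 0.898 = 135.5 g.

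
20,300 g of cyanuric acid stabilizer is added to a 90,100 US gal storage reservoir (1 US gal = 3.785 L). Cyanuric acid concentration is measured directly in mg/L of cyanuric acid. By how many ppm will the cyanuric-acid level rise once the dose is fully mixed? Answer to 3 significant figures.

59.5 ppm

Volume: 90,100 US gal × 3.785 L/gal = 341,028 L.
Rise: 20,300 g / 341,028 L × 1000 = 59.53 mg/L.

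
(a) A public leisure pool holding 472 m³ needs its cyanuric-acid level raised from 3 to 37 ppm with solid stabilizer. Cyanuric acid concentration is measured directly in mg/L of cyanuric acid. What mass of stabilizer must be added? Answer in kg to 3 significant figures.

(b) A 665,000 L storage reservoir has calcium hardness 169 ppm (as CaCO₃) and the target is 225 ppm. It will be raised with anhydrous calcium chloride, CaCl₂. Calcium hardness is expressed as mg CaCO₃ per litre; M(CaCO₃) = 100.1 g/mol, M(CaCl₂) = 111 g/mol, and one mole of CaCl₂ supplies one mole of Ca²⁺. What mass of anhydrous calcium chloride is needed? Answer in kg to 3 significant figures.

(a) Volume: 472 m³ = 472,000 L.
(a) CYA to add: (37 − 3) = 34 mg/L × 472,000 L = 16,050 g cyanuric acid.

(b) Hardness to add: (225 − 169) = 56 mg/L as CaCO₃ × 665,000 L = 37,240 g as CaCO₃.
(b) Moles of Ca²⁺ (1 mol Ca²⁺ ≡ 1 mol CaCO₃): 37,240 / 100.1 g/mol = 372 mol.
(b) Mass of CaCl₂: 372 × 111 = 41,300 g.

(a) 16.0 kg; (b) 41.3 kg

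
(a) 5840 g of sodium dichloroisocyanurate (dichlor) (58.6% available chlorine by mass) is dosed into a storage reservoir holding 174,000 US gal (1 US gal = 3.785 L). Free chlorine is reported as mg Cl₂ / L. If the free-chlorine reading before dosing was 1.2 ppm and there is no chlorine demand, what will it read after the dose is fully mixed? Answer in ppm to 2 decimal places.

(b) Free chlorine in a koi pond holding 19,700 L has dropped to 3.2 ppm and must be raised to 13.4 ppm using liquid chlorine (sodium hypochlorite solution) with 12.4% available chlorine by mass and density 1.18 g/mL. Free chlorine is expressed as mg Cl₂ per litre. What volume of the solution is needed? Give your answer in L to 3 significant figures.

(a) 6.40 ppm; (b) 1.37 L

(a) Volume: 174,000 US gal × 3.785 L/gal = 658,590 L.
(a) Available chlorine delivered: 5840 g × 0.586 = 3422 g as Cl₂.
(a) Concentration rise: 3422 g / 658,590 L = 5.196 mg/L = 5.20 ppm.
(a) Final FC: 1.2 + 5.20 = 6.40 ppm.

(b) Chlorine deficit: 13.4 − 3.2 = 10.2 ppm = 10.2 mg/L as Cl₂.
(b) Cl₂ equivalent needed: 10.2 mg/L × 19,700 L = 200,900 mg = 200.9 g.
(b) Product at 12.4% available chlorine: 200.9 / 0.124 = 1620 g.
(b) Volume at density 1.18 g/mL: 1620 g ÷ 1.18 g/mL = 1373 mL.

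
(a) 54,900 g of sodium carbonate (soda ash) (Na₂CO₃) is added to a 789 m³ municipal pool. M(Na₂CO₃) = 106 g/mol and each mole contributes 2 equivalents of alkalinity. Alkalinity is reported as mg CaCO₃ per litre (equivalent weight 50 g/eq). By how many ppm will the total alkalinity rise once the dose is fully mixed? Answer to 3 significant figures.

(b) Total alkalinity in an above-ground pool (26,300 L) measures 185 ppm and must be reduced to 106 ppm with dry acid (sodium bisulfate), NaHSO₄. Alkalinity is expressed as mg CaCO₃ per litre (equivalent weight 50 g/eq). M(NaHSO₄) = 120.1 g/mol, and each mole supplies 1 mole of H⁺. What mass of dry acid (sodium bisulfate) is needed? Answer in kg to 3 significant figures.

(a) 65.6 ppm; (b) 4.99 kg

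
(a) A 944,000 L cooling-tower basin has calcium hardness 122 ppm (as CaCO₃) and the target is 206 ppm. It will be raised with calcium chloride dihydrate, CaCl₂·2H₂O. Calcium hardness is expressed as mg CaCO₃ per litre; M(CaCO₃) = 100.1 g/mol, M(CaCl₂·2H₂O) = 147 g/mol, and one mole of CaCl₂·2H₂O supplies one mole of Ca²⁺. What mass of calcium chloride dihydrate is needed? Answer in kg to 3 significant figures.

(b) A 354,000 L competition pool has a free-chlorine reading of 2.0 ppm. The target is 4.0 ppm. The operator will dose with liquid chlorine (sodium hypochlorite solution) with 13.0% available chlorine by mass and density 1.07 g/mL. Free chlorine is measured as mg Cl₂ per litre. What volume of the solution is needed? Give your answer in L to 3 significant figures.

(a) Hardness to add: (206 − 122) = 84 mg/L as CaCO₃ × 944,000 L = 79,300 g as CaCO₃.
(a) Moles of Ca²⁺ (1 mol Ca²⁺ ≡ 1 mol CaCO₃): 79,300 / 100.1 g/mol = 792.2 mol.
(a) Mass of CaCl₂·2H₂O: 792.2 × 147 = 116,400 g.

(b) Chlorine deficit: 4.0 − 2.0 = 2 ppm = 2 mg/L as Cl₂.
(b) Cl₂ equivalent needed: 2 mg/L × 354,000 L = 708,000 mg = 708 g.
(b) Product at 13.0% available chlorine: 708 / 0.13 = 5446 g.
(b) Volume at density 1.07 g/mL: 5446 g ÷ 1.07 g/mL = 5090 mL.

(a) 116 kg; (b) 5.09 L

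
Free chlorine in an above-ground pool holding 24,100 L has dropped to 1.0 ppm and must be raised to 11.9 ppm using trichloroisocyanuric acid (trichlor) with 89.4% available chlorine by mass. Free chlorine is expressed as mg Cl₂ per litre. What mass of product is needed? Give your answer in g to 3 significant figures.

Chlorine deficit: 11.9 − 1.0 = 10.9 ppm = 10.9 mg/L as Cl₂.
Cl₂ equivalent needed: 10.9 mg/L × 24,100 L = 262,700 mg = 262.7 g.
Product at 89.4% available chlorine: 262.7 / 0.894 = 293.8 g.

294 g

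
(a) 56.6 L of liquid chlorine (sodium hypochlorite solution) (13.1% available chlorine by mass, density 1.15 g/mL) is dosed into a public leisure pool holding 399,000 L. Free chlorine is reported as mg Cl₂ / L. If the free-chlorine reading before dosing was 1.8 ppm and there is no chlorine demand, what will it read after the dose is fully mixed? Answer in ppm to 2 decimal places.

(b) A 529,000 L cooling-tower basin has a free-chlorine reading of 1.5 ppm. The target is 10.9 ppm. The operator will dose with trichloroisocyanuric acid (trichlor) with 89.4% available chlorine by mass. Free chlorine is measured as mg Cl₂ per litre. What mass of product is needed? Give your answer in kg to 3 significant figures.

(a) 23.17 ppm; (b) 5.56 kg

(a) Mass of solution: 56.6 L × 1000 mL/L × 1.15 g/mL = 65,090 g.
(a) Available chlorine delivered: 65,090 g × 0.131 = 8527 g as Cl₂.
(a) Concentration rise: 8527 g / 399,000 L = 21.37 mg/L = 21.37 ppm.
(a) Final FC: 1.8 + 21.37 = 23.17 ppm.

(b) Chlorine deficit: 10.9 − 1.5 = 9.4 ppm = 9.4 mg/L as Cl₂.
(b) Cl₂ equivalent needed: 9.4 mg/L × 529,000 L = 4,973,000 mg = 4973 g.
(b) Product at 89.4% available chlorine: 4973 / 0.894 = 5562 g.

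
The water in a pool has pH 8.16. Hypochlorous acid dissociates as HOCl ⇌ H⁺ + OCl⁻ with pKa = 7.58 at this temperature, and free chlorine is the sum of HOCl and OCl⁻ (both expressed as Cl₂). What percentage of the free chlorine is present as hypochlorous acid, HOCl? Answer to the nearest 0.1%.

20.8%

[OCl⁻]/[HOCl] = 10^(pH − pKa) = 10^(8.16 − 7.58) = 10^0.58 = 3.802.
Fraction as HOCl = 1 / (1 + 3.802) = 0.2083.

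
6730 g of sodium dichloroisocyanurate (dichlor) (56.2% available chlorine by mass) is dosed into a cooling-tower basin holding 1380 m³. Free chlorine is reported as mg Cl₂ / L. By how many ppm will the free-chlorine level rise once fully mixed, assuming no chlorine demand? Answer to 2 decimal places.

Volume: 1380 m³ = 1,380,000 L.
Available chlorine delivered: 6730 g × 0.562 = 3782 g as Cl₂.
Concentration rise: 3782 g / 1,380,000 L = 2.741 mg/L = 2.74 ppm.

2.74 ppm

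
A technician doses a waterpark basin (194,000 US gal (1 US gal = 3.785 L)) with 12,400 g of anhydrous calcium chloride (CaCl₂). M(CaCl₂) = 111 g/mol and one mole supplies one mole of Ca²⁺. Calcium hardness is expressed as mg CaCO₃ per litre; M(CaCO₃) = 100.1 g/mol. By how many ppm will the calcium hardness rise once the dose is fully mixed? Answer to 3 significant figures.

15.2 ppm

Volume: 194,000 US gal × 3.785 L/gal = 734,290 L.
Moles of Ca²⁺: 12,400 g ÷ 111 g/mol = 111.7 mol.
As CaCO₃: 111.7 mol × 100.1 g/mol = 11,180 g.
Rise: 11,180 g / 734,290 L × 1000 = 15.23 mg/L.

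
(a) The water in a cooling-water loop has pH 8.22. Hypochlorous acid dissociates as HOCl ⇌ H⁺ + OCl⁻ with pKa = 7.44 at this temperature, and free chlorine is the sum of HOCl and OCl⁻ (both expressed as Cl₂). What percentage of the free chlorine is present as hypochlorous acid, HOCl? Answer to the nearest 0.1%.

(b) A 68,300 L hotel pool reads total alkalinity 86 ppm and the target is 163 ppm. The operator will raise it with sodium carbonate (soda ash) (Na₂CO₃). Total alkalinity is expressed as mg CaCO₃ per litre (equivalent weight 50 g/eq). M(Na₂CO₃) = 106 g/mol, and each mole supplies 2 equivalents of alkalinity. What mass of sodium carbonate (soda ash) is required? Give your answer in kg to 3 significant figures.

(a) [OCl⁻]/[HOCl] = 10^(pH − pKa) = 10^(8.22 − 7.44) = 10^0.78 = 6.026.
(a) Fraction as HOCl = 1 / (1 + 6.026) = 0.1423.

(b) Alkalinity to add: (163 − 86) = 77 mg/L as CaCO₃ × 68,300 L = 5259 g as CaCO₃.
(b) Equivalents: 5259 g ÷ 50 g/eq = 105.2 eq.
(b) Each mole of Na₂CO₃ supplies 2 eq, so 105.2 / 2 = 52.59 mol.
(b) Mass: 52.59 mol × 106 g/mol = 5575 g.

(a) 14.2%; (b) 5.57 kg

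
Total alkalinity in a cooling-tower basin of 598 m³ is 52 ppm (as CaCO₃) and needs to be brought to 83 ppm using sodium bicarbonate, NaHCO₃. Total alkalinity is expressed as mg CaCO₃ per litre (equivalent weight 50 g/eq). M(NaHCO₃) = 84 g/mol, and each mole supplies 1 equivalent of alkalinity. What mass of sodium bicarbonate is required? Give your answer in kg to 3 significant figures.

31.1 kg

Volume: 598 m³ = 598,000 L.
Alkalinity to add: (83 − 52) = 31 mg/L as CaCO₃ × 598,000 L = 18,540 g as CaCO₃.
Equivalents: 18,540 g ÷ 50 g/eq = 370.8 eq.
NaHCO₃ supplies 1 eq per mole → 370.8 mol.
Mass: 370.8 mol × 84 g/mol = 31,140 g.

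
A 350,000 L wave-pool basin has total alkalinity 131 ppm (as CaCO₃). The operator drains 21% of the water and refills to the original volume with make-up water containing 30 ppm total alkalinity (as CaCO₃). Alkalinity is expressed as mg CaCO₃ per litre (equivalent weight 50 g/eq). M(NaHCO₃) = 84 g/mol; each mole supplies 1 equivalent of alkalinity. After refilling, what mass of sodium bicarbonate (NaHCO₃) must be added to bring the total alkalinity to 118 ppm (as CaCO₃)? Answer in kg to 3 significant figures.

4.83 kg

After draining 21% and refilling: 131 × 0.79 + 30 × 0.21 = 109.79 ppm.
Deficit to target: 118 − 109.79 = 8.21 mg/L.
As CaCO₃: 8.21 mg/L × 350,000 L = 2873 g; ÷ 50 g/eq ÷ 1 = 57.47 mol NaHCO₃.
Mass: 57.47 × 84 = 4827 g.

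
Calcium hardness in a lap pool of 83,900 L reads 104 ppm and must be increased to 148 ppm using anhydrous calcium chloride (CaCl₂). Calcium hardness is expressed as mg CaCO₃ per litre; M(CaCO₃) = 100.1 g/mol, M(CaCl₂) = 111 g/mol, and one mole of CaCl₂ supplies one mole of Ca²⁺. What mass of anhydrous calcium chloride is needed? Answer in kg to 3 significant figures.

4.09 kg

Hardness to add: (148 − 104) = 44 mg/L as CaCO₃ × 83,900 L = 3692 g as CaCO₃.
Moles of Ca²⁺ (1 mol Ca²⁺ ≡ 1 mol CaCO₃): 3692 / 100.1 g/mol = 36.88 mol.
Mass of CaCl₂: 36.88 × 111 = 4094 g.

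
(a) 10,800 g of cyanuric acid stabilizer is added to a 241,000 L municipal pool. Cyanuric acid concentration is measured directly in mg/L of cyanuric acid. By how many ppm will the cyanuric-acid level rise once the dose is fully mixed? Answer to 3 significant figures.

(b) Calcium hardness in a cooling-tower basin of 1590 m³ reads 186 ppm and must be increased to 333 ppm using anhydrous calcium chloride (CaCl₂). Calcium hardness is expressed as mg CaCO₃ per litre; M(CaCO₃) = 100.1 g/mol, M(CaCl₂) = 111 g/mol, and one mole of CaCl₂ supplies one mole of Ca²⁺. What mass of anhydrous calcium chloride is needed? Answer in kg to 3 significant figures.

(a) Rise: 10,800 g / 241,000 L × 1000 = 44.81 mg/L.

(b) Volume: 1590 m³ = 1,590,000 L.
(b) Hardness to add: (333 − 186) = 147 mg/L as CaCO₃ × 1,590,000 L = 233,700 g as CaCO₃.
(b) Moles of Ca²⁺ (1 mol Ca²⁺ ≡ 1 mol CaCO₃): 233,700 / 100.1 g/mol = 2335 mol.
(b) Mass of CaCl₂: 2335 × 111 = 259,200 g.

(a) 44.8 ppm; (b) 259 kg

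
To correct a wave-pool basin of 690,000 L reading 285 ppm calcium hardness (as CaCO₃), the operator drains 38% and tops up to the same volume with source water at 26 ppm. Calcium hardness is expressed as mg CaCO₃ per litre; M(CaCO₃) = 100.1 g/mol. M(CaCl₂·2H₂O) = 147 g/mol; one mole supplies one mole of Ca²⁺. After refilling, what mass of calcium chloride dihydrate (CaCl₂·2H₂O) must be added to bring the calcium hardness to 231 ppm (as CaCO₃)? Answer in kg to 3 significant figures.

45.0 kg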